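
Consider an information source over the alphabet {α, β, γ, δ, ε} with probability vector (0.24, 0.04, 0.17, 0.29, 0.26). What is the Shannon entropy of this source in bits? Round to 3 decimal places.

H = −Σ pᵢ log₂ pᵢ.
−0.24·log₂(0.24) = 0.4941
−0.04·log₂(0.04) = 0.1858
−0.17·log₂(0.17) = 0.4346
−0.29·log₂(0.29) = 0.5179
−0.26·log₂(0.26) = 0.5053
Sum ≈ 2.1377 → 2.138 bits.

2.138 bits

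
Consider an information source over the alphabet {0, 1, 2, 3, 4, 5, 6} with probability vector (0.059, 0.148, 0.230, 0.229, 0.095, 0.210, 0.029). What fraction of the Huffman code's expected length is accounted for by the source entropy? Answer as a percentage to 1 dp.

Entropy H = −Σ p log₂ p ≈ 2.5671 bits.
Huffman merges: 29/1000+59/1000→11/125; 11/125+19/200→183/1000; 37/250+183/1000→331/1000; 21/100+229/1000→439/1000; 23/100+331/1000→561/1000; 439/1000+561/1000→1. L = 1301/500 ≈ 2.6020.
Efficiency = H/L = 2.5671/2.6020 = 98.7%.

98.7%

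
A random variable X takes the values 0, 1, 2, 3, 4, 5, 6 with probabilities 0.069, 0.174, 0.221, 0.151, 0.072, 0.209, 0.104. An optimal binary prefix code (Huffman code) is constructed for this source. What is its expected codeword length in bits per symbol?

2.711 bits/symbol

Repeatedly combine the two least-probable nodes; the expected code length is the sum of the merged weights.
merge 69/1000 + 9/125 → 141/1000
merge 13/125 + 141/1000 → 49/200
merge 151/1000 + 87/500 → 13/40
merge 209/1000 + 221/1000 → 43/100
merge 49/200 + 13/40 → 57/100
merge 43/100 + 57/100 → 1
L = 141/1000 + 49/200 + 13/40 + 43/100 + 57/100 + 1 = 2711/1000 = 2.711 bits/symbol.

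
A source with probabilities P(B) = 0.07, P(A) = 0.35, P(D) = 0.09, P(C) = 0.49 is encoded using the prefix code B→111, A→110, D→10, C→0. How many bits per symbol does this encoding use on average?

L̄ = Σ pᵢ·ℓᵢ = 0.07·3 + 0.35·3 + 0.09·2 + 0.49·1 = 1.93 bits/symbol.

1.93 bits/symbol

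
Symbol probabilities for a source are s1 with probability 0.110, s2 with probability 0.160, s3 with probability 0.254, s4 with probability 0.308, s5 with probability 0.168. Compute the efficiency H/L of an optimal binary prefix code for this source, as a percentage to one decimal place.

Entropy H = −Σ p log₂ p ≈ 2.2311 bits.
Huffman merges: 11/100+4/25→27/100; 21/125+127/500→211/500; 27/100+77/250→289/500; 211/500+289/500→1. L = 227/100 ≈ 2.2700.
Efficiency = H/L = 2.2311/2.2700 = 98.3%.

98.3%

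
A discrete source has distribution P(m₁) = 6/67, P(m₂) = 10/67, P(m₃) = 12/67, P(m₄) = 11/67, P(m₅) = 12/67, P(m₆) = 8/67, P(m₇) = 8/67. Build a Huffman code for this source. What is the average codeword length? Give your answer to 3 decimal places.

2.821 bits/symbol

Repeatedly combine the two least-probable nodes; the expected code length is the sum of the merged weights.
merge 6/67 + 8/67 → 14/67
merge 8/67 + 10/67 → 18/67
merge 11/67 + 12/67 → 23/67
merge 12/67 + 14/67 → 26/67
merge 18/67 + 23/67 → 41/67
merge 26/67 + 41/67 → 1
L = 14/67 + 18/67 + 23/67 + 26/67 + 41/67 + 1 = 189/67 ≈ 2.821 bits/symbol.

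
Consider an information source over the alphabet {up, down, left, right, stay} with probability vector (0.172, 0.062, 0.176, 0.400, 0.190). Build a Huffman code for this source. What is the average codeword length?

2.2 bits/symbol

Repeatedly combine the two least-probable nodes; the expected code length is the sum of the merged weights.
merge 31/500 + 43/250 → 117/500
merge 22/125 + 19/100 → 183/500
merge 117/500 + 183/500 → 3/5
merge 2/5 + 3/5 → 1
L = 117/500 + 183/500 + 3/5 + 1 = 11/5 = 2.2 bits/symbol.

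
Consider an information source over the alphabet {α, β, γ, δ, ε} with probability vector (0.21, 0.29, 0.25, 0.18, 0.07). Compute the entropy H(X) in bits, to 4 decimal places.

H = −Σ pᵢ log₂ pᵢ.
−0.21·log₂(0.21) = 0.4728
−0.29·log₂(0.29) = 0.5179
−0.25·log₂(0.25) = 0.5000
−0.18·log₂(0.18) = 0.4453
−0.07·log₂(0.07) = 0.2686
Sum ≈ 2.2046 → 2.2046 bits.

2.2046 bits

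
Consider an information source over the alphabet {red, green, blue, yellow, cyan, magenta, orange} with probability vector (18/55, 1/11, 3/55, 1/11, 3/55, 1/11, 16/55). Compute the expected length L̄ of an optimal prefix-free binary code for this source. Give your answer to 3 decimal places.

Repeatedly combine the two least-probable nodes; the expected code length is the sum of the merged weights.
merge 3/55 + 3/55 → 6/55
merge 1/11 + 1/11 → 2/11
merge 1/11 + 6/55 → 1/5
merge 2/11 + 1/5 → 21/55
merge 16/55 + 18/55 → 34/55
merge 21/55 + 34/55 → 1
L = 6/55 + 2/11 + 1/5 + 21/55 + 34/55 + 1 = 137/55 ≈ 2.491 bits/symbol.

2.491 bits/symbol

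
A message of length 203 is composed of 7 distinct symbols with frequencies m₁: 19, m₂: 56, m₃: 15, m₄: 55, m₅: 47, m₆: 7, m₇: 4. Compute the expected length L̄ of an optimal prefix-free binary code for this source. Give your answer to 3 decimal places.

Probabilities are the counts divided by 203.
Repeatedly combine the two least-probable nodes; the expected code length is the sum of the merged weights.
merge 4/203 + 1/29 → 11/203
merge 11/203 + 15/203 → 26/203
merge 19/203 + 26/203 → 45/203
merge 45/203 + 47/203 → 92/203
merge 55/203 + 8/29 → 111/203
merge 92/203 + 111/203 → 1
L = 11/203 + 26/203 + 45/203 + 92/203 + 111/203 + 1 = 488/203 ≈ 2.404 bits/symbol.

2.404 bits/symbol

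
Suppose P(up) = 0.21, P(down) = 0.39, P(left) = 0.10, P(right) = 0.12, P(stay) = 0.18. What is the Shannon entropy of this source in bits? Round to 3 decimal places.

H = −Σ pᵢ log₂ pᵢ.
−0.21·log₂(0.21) = 0.4728
−0.39·log₂(0.39) = 0.5298
−0.10·log₂(0.10) = 0.3322
−0.12·log₂(0.12) = 0.3671
−0.18·log₂(0.18) = 0.4453
Sum ≈ 2.1472 → 2.147 bits.

2.147 bits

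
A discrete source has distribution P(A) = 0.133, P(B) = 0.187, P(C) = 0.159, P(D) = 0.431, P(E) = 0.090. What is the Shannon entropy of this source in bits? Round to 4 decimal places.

2.0972 bits

H = −Σ pᵢ log₂ pᵢ.
−0.133·log₂(0.133) = 0.3871
−0.187·log₂(0.187) = 0.4523
−0.159·log₂(0.159) = 0.4218
−0.431·log₂(0.431) = 0.5233
−0.090·log₂(0.090) = 0.3127
Sum ≈ 2.0972 → 2.0972 bits.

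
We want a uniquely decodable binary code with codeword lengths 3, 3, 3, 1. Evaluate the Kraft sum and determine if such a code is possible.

0.875; yes

With common denominator 2^3 = 8: Σ 2^(−ℓᵢ) = 1/8 + 1/8 + 1/8 + 4/8 = 7/8 = 0.875.
Kraft's inequality requires Σ ≤ 1; here Σ = 0.875 ≤ 1, so such a prefix code exists.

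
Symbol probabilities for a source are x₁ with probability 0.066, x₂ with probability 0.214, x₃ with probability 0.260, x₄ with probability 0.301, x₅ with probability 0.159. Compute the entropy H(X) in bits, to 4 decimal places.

H = −Σ pᵢ log₂ pᵢ.
−0.066·log₂(0.066) = 0.2588
−0.214·log₂(0.214) = 0.4760
−0.260·log₂(0.260) = 0.5053
−0.301·log₂(0.301) = 0.5214
−0.159·log₂(0.159) = 0.4218
Sum ≈ 2.1833 → 2.1833 bits.

2.1833 bits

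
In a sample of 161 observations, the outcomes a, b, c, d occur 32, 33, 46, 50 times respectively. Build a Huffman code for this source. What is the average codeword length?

2 bits/symbol

Probabilities are the counts divided by 161.
Repeatedly combine the two least-probable nodes; the expected code length is the sum of the merged weights.
merge 32/161 + 33/161 → 65/161
merge 2/7 + 50/161 → 96/161
merge 65/161 + 96/161 → 1
L = 65/161 + 96/161 + 1 = 2 bits/symbol.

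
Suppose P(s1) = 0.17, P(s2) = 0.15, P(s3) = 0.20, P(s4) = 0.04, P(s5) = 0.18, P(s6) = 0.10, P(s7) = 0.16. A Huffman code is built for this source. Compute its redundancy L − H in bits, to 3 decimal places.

Entropy H = −Σ p log₂ p ≈ 2.6958 bits.
Huffman merges: 1/25+1/10→7/50; 7/50+3/20→29/100; 4/25+17/100→33/100; 9/50+1/5→19/50; 29/100+33/100→31/50; 19/50+31/50→1. L = 69/25 ≈ 2.7600.
L − H = 2.7600 − 2.6958 = 0.064 bits.

0.064 bits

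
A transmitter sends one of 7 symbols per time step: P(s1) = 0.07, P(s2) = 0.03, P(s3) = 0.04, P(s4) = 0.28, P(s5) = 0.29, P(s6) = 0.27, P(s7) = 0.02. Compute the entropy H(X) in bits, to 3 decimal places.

H = −Σ pᵢ log₂ pᵢ.
−0.07·log₂(0.07) = 0.2686
−0.03·log₂(0.03) = 0.1518
−0.04·log₂(0.04) = 0.1858
−0.28·log₂(0.28) = 0.5142
−0.29·log₂(0.29) = 0.5179
−0.27·log₂(0.27) = 0.5100
−0.02·log₂(0.02) = 0.1129
Sum ≈ 2.2611 → 2.261 bits.

2.261 bits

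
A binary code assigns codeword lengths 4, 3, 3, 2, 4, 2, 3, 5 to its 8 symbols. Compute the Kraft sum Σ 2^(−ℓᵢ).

1.03125

With common denominator 2^5 = 32: Σ 2^(−ℓᵢ) = 2/32 + 4/32 + 4/32 + 8/32 + 2/32 + 8/32 + 4/32 + 1/32 = 33/32 = 1.03125.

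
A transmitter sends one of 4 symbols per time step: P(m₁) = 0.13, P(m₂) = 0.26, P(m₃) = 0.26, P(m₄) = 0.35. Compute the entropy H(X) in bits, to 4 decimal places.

H = −Σ pᵢ log₂ pᵢ.
−0.13·log₂(0.13) = 0.3826
−0.26·log₂(0.26) = 0.5053
−0.26·log₂(0.26) = 0.5053
−0.35·log₂(0.35) = 0.5301
Sum ≈ 1.9233 → 1.9233 bits.

1.9233 bits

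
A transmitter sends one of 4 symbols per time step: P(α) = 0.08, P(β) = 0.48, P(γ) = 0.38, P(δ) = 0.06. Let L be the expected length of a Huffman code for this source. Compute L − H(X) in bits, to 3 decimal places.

Entropy H = −Σ p log₂ p ≈ 1.5738 bits.
Huffman merges: 3/50+2/25→7/50; 7/50+19/50→13/25; 12/25+13/25→1. L = 83/50 ≈ 1.6600.
L − H = 1.6600 − 1.5738 = 0.086 bits.

0.086 bits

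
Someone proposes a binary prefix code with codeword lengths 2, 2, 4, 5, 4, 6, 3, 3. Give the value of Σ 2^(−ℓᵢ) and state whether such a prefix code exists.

0.921875; yes

With common denominator 2^6 = 64: Σ 2^(−ℓᵢ) = 16/64 + 16/64 + 4/64 + 2/64 + 4/64 + 1/64 + 8/64 + 8/64 = 59/64 = 0.921875.
Kraft's inequality requires Σ ≤ 1; here Σ = 0.921875 ≤ 1, so such a prefix code exists.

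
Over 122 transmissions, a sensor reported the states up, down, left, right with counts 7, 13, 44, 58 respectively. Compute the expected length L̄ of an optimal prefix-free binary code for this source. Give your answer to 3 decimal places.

Probabilities are the counts divided by 122.
Repeatedly combine the two least-probable nodes; the expected code length is the sum of the merged weights.
merge 7/122 + 13/122 → 10/61
merge 10/61 + 22/61 → 32/61
merge 29/61 + 32/61 → 1
L = 10/61 + 32/61 + 1 = 103/61 ≈ 1.689 bits/symbol.

1.689 bits/symbol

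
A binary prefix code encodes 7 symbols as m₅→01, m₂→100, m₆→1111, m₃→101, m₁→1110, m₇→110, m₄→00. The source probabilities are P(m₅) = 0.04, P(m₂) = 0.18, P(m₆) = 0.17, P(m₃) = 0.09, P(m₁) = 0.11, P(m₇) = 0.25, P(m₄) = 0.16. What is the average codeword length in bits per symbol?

L̄ = Σ pᵢ·ℓᵢ = 0.04·2 + 0.18·3 + 0.17·4 + 0.09·3 + 0.11·4 + 0.25·3 + 0.16·2 = 3.08 bits/symbol.

3.08 bits/symbol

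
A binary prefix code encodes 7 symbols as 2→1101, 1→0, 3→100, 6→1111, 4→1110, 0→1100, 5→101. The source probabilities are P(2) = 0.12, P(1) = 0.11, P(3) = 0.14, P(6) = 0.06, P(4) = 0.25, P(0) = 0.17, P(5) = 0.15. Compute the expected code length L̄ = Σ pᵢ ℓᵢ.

L̄ = Σ pᵢ·ℓᵢ = 0.12·4 + 0.11·1 + 0.14·3 + 0.06·4 + 0.25·4 + 0.17·4 + 0.15·3 = 3.38 bits/symbol.

3.38 bits/symbol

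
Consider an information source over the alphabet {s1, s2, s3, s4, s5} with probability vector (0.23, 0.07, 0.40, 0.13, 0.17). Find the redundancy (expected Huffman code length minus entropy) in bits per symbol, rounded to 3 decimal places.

0.068 bits

Entropy H = −Σ p log₂ p ≈ 2.1022 bits.
Huffman merges: 7/100+13/100→1/5; 17/100+1/5→37/100; 23/100+37/100→3/5; 2/5+3/5→1. L = 217/100 ≈ 2.1700.
L − H = 2.1700 − 2.1022 = 0.068 bits.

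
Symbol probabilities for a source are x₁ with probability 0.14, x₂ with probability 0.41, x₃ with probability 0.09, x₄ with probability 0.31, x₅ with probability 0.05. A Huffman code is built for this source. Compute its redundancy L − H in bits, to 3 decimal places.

Entropy H = −Σ p log₂ p ≈ 1.9770 bits.
Huffman merges: 1/20+9/100→7/50; 7/50+7/50→7/25; 7/25+31/100→59/100; 41/100+59/100→1. L = 201/100 ≈ 2.0100.
L − H = 2.0100 − 1.9770 = 0.033 bits.

0.033 bits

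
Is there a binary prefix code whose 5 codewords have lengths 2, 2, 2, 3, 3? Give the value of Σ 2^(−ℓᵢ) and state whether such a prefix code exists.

With common denominator 2^3 = 8: Σ 2^(−ℓᵢ) = 2/8 + 2/8 + 2/8 + 1/8 + 1/8 = 8/8 = 1.
Kraft's inequality requires Σ ≤ 1; here Σ = 1 ≤ 1, so such a prefix code exists.

1; yes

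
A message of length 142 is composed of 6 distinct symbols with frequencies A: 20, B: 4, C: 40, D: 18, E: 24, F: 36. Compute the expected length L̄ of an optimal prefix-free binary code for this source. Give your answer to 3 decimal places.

Probabilities are the counts divided by 142.
Repeatedly combine the two least-probable nodes; the expected code length is the sum of the merged weights.
merge 2/71 + 9/71 → 11/71
merge 10/71 + 11/71 → 21/71
merge 12/71 + 18/71 → 30/71
merge 20/71 + 21/71 → 41/71
merge 30/71 + 41/71 → 1
L = 11/71 + 21/71 + 30/71 + 41/71 + 1 = 174/71 ≈ 2.451 bits/symbol.

2.451 bits/symbol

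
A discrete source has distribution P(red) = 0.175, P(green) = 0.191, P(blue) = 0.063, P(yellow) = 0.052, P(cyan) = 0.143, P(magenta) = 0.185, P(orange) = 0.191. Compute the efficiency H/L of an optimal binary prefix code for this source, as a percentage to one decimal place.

98.0%

Entropy H = −Σ p log₂ p ≈ 2.6771 bits.
Huffman merges: 13/250+63/1000→23/200; 23/200+143/1000→129/500; 7/40+37/200→9/25; 191/1000+191/1000→191/500; 129/500+9/25→309/500; 191/500+309/500→1. L = 2733/1000 ≈ 2.7330.
Efficiency = H/L = 2.6771/2.7330 = 98.0%.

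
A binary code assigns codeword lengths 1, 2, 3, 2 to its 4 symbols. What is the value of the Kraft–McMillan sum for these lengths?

With common denominator 2^3 = 8: Σ 2^(−ℓᵢ) = 4/8 + 2/8 + 1/8 + 2/8 = 9/8 = 1.125.

1.125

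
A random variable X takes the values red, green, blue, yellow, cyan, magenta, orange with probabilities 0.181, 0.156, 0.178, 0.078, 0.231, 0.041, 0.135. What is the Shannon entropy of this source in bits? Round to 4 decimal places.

2.6621 bits

H = −Σ pᵢ log₂ pᵢ.
−0.181·log₂(0.181) = 0.4463
−0.156·log₂(0.156) = 0.4181
−0.178·log₂(0.178) = 0.4432
−0.078·log₂(0.078) = 0.2871
−0.231·log₂(0.231) = 0.4883
−0.041·log₂(0.041) = 0.1889
−0.135·log₂(0.135) = 0.3900
Sum ≈ 2.6621 → 2.6621 bits.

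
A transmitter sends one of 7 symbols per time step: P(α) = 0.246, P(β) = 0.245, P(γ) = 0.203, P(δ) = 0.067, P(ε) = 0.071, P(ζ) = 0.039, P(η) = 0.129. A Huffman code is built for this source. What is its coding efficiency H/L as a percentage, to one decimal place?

98.8%

Entropy H = −Σ p log₂ p ≈ 2.5577 bits.
Huffman merges: 39/1000+67/1000→53/500; 71/1000+53/500→177/1000; 129/1000+177/1000→153/500; 203/1000+49/200→56/125; 123/500+153/500→69/125; 56/125+69/125→1. L = 2589/1000 ≈ 2.5890.
Efficiency = H/L = 2.5577/2.5890 = 98.8%.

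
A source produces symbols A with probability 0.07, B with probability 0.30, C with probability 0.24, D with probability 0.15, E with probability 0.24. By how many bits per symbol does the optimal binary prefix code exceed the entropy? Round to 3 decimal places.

Entropy H = −Σ p log₂ p ≈ 2.1885 bits.
Huffman merges: 7/100+3/20→11/50; 11/50+6/25→23/50; 6/25+3/10→27/50; 23/50+27/50→1. L = 111/50 ≈ 2.2200.
L − H = 2.2200 − 2.1885 = 0.032 bits.

0.032 bits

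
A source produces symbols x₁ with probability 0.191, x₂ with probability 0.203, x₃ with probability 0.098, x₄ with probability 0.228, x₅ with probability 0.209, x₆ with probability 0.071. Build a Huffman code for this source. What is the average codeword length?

Repeatedly combine the two least-probable nodes; the expected code length is the sum of the merged weights.
merge 71/1000 + 49/500 → 169/1000
merge 169/1000 + 191/1000 → 9/25
merge 203/1000 + 209/1000 → 103/250
merge 57/250 + 9/25 → 147/250
merge 103/250 + 147/250 → 1
L = 169/1000 + 9/25 + 103/250 + 147/250 + 1 = 2529/1000 = 2.529 bits/symbol.

2.529 bits/symbol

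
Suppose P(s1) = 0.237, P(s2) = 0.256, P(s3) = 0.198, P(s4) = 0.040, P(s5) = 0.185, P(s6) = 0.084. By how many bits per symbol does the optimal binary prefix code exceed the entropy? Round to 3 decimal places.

Entropy H = −Σ p log₂ p ≈ 2.3944 bits.
Huffman merges: 1/25+21/250→31/250; 31/250+37/200→309/1000; 99/500+237/1000→87/200; 32/125+309/1000→113/200; 87/200+113/200→1. L = 2433/1000 ≈ 2.4330.
L − H = 2.4330 − 2.3944 = 0.039 bits.

0.039 bits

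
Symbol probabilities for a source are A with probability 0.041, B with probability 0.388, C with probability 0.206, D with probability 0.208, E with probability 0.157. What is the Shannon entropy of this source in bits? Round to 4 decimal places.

H = −Σ pᵢ log₂ pᵢ.
−0.041·log₂(0.041) = 0.1889
−0.388·log₂(0.388) = 0.5300
−0.206·log₂(0.206) = 0.4695
−0.208·log₂(0.208) = 0.4712
−0.157·log₂(0.157) = 0.4194
Sum ≈ 2.0790 → 2.0790 bits.

2.0790 bits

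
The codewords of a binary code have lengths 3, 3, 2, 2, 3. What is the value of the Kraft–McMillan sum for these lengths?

0.875

With common denominator 2^3 = 8: Σ 2^(−ℓᵢ) = 1/8 + 1/8 + 2/8 + 2/8 + 1/8 = 7/8 = 0.875.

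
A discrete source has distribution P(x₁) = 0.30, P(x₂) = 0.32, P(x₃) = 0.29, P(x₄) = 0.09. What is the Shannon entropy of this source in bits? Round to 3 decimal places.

H = −Σ pᵢ log₂ pᵢ.
−0.30·log₂(0.30) = 0.5211
−0.32·log₂(0.32) = 0.5260
−0.29·log₂(0.29) = 0.5179
−0.09·log₂(0.09) = 0.3127
Sum ≈ 1.8777 → 1.878 bits.

1.878 bits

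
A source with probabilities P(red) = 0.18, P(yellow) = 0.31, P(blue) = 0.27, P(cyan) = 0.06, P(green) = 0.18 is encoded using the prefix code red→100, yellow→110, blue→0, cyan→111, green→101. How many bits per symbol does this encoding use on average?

L̄ = Σ pᵢ·ℓᵢ = 0.18·3 + 0.31·3 + 0.27·1 + 0.06·3 + 0.18·3 = 2.46 bits/symbol.

2.46 bits/symbol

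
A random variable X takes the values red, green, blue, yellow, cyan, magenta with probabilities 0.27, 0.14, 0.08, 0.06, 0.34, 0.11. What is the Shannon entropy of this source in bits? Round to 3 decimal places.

H = −Σ pᵢ log₂ pᵢ.
−0.27·log₂(0.27) = 0.5100
−0.14·log₂(0.14) = 0.3971
−0.08·log₂(0.08) = 0.2915
−0.06·log₂(0.06) = 0.2435
−0.34·log₂(0.34) = 0.5292
−0.11·log₂(0.11) = 0.3503
Sum ≈ 2.3216 → 2.322 bits.

2.322 bits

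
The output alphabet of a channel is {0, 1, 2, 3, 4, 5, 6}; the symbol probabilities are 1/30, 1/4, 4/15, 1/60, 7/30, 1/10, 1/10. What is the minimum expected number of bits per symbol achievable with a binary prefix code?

Repeatedly combine the two least-probable nodes; the expected code length is the sum of the merged weights.
merge 1/60 + 1/30 → 1/20
merge 1/20 + 1/10 → 3/20
merge 1/10 + 3/20 → 1/4
merge 7/30 + 1/4 → 29/60
merge 1/4 + 4/15 → 31/60
merge 29/60 + 31/60 → 1
L = 1/20 + 3/20 + 1/4 + 29/60 + 31/60 + 1 = 49/20 = 2.45 bits/symbol.

2.45 bits/symbol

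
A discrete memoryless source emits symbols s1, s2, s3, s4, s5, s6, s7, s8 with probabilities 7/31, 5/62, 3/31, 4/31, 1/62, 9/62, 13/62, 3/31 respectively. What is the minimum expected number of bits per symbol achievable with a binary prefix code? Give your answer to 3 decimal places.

2.855 bits/symbol

Repeatedly combine the two least-probable nodes; the expected code length is the sum of the merged weights.
merge 1/62 + 5/62 → 3/31
merge 3/31 + 3/31 → 6/31
merge 3/31 + 4/31 → 7/31
merge 9/62 + 6/31 → 21/62
merge 13/62 + 7/31 → 27/62
merge 7/31 + 21/62 → 35/62
merge 27/62 + 35/62 → 1
L = 3/31 + 6/31 + 7/31 + 21/62 + 27/62 + 35/62 + 1 = 177/62 ≈ 2.855 bits/symbol.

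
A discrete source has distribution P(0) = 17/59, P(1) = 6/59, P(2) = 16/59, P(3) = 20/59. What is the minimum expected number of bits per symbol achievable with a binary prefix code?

Repeatedly combine the two least-probable nodes; the expected code length is the sum of the merged weights.
merge 6/59 + 16/59 → 22/59
merge 17/59 + 20/59 → 37/59
merge 22/59 + 37/59 → 1
L = 22/59 + 37/59 + 1 = 2 bits/symbol.

2 bits/symbol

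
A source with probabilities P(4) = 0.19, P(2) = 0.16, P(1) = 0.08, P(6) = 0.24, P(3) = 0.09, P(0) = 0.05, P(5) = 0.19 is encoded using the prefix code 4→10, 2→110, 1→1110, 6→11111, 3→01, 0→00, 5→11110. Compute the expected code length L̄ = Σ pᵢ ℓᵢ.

3.61 bits/symbol

L̄ = Σ pᵢ·ℓᵢ = 0.19·2 + 0.16·3 + 0.08·4 + 0.24·5 + 0.09·2 + 0.05·2 + 0.19·5 = 3.61 bits/symbol.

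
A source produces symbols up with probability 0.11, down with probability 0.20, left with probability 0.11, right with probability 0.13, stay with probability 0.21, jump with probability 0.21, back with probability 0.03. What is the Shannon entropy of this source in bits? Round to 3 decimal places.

H = −Σ pᵢ log₂ pᵢ.
−0.11·log₂(0.11) = 0.3503
−0.20·log₂(0.20) = 0.4644
−0.11·log₂(0.11) = 0.3503
−0.13·log₂(0.13) = 0.3826
−0.21·log₂(0.21) = 0.4728
−0.21·log₂(0.21) = 0.4728
−0.03·log₂(0.03) = 0.1518
Sum ≈ 2.6450 → 2.645 bits.

2.645 bits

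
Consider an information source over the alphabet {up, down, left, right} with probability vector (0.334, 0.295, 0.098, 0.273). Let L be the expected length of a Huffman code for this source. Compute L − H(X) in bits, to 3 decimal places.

Entropy H = −Σ p log₂ p ≈ 1.8877 bits.
Huffman merges: 49/500+273/1000→371/1000; 59/200+167/500→629/1000; 371/1000+629/1000→1. L = 2 ≈ 2.0000.
L − H = 2.0000 − 1.8877 = 0.112 bits.

0.112 bits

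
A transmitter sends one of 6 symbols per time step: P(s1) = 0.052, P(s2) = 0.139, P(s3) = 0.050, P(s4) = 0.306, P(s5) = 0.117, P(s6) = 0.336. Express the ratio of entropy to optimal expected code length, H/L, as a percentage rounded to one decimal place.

Entropy H = −Σ p log₂ p ≈ 2.2472 bits.
Huffman merges: 1/20+13/250→51/500; 51/500+117/1000→219/1000; 139/1000+219/1000→179/500; 153/500+42/125→321/500; 179/500+321/500→1. L = 2321/1000 ≈ 2.3210.
Efficiency = H/L = 2.2472/2.3210 = 96.8%.

96.8%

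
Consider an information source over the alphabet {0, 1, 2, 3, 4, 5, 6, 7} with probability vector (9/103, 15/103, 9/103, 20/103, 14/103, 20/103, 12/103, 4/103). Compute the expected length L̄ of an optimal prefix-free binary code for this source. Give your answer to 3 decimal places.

Repeatedly combine the two least-probable nodes; the expected code length is the sum of the merged weights.
merge 4/103 + 9/103 → 13/103
merge 9/103 + 12/103 → 21/103
merge 13/103 + 14/103 → 27/103
merge 15/103 + 20/103 → 35/103
merge 20/103 + 21/103 → 41/103
merge 27/103 + 35/103 → 62/103
merge 41/103 + 62/103 → 1
L = 13/103 + 21/103 + 27/103 + 35/103 + 41/103 + 62/103 + 1 = 302/103 ≈ 2.932 bits/symbol.

2.932 bits/symbol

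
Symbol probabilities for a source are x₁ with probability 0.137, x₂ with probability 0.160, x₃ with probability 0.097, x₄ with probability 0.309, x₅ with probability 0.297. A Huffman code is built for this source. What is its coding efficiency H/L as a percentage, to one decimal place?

97.9%

Entropy H = −Σ p log₂ p ≈ 2.1861 bits.
Huffman merges: 97/1000+137/1000→117/500; 4/25+117/500→197/500; 297/1000+309/1000→303/500; 197/500+303/500→1. L = 1117/500 ≈ 2.2340.
Efficiency = H/L = 2.1861/2.2340 = 97.9%.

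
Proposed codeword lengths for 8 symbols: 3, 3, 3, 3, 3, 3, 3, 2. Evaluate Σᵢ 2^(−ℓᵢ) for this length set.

1.125

With common denominator 2^3 = 8: Σ 2^(−ℓᵢ) = 1/8 + 1/8 + 1/8 + 1/8 + 1/8 + 1/8 + 1/8 + 2/8 = 9/8 = 1.125.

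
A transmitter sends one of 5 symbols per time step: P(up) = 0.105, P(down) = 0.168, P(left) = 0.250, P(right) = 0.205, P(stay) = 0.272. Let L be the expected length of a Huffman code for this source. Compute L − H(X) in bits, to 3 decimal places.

Entropy H = −Σ p log₂ p ≈ 2.2533 bits.
Huffman merges: 21/200+21/125→273/1000; 41/200+1/4→91/200; 34/125+273/1000→109/200; 91/200+109/200→1. L = 2273/1000 ≈ 2.2730.
L − H = 2.2730 − 2.2533 = 0.020 bits.

0.020 bits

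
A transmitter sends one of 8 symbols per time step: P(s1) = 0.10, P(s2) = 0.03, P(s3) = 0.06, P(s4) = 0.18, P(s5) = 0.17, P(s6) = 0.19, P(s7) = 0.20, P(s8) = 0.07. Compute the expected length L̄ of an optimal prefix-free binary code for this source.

Repeatedly combine the two least-probable nodes; the expected code length is the sum of the merged weights.
merge 3/100 + 3/50 → 9/100
merge 7/100 + 9/100 → 4/25
merge 1/10 + 4/25 → 13/50
merge 17/100 + 9/50 → 7/20
merge 19/100 + 1/5 → 39/100
merge 13/50 + 7/20 → 61/100
merge 39/100 + 61/100 → 1
L = 9/100 + 4/25 + 13/50 + 7/20 + 39/100 + 61/100 + 1 = 143/50 = 2.86 bits/symbol.

2.86 bits/symbol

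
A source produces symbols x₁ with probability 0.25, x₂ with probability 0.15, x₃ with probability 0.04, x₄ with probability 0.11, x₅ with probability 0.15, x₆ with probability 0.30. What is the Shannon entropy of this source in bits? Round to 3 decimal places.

2.378 bits

H = −Σ pᵢ log₂ pᵢ.
−0.25·log₂(0.25) = 0.5000
−0.15·log₂(0.15) = 0.4105
−0.04·log₂(0.04) = 0.1858
−0.11·log₂(0.11) = 0.3503
−0.15·log₂(0.15) = 0.4105
−0.30·log₂(0.30) = 0.5211
Sum ≈ 2.3782 → 2.378 bits.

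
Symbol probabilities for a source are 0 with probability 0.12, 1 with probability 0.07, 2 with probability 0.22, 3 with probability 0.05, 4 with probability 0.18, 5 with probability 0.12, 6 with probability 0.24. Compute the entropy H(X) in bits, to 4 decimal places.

H = −Σ pᵢ log₂ pᵢ.
−0.12·log₂(0.12) = 0.3671
−0.07·log₂(0.07) = 0.2686
−0.22·log₂(0.22) = 0.4806
−0.05·log₂(0.05) = 0.2161
−0.18·log₂(0.18) = 0.4453
−0.12·log₂(0.12) = 0.3671
−0.24·log₂(0.24) = 0.4941
Sum ≈ 2.6388 → 2.6388 bits.

2.6388 bits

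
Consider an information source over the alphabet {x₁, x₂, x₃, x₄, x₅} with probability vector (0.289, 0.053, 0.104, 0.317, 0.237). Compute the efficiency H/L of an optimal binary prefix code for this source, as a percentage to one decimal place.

Entropy H = −Σ p log₂ p ≈ 2.0994 bits.
Huffman merges: 53/1000+13/125→157/1000; 157/1000+237/1000→197/500; 289/1000+317/1000→303/500; 197/500+303/500→1. L = 2157/1000 ≈ 2.1570.
Efficiency = H/L = 2.0994/2.1570 = 97.3%.

97.3%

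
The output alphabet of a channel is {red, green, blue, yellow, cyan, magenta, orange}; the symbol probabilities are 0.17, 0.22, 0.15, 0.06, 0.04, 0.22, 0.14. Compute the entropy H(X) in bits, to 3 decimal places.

H = −Σ pᵢ log₂ pᵢ.
−0.17·log₂(0.17) = 0.4346
−0.22·log₂(0.22) = 0.4806
−0.15·log₂(0.15) = 0.4105
−0.06·log₂(0.06) = 0.2435
−0.04·log₂(0.04) = 0.1858
−0.22·log₂(0.22) = 0.4806
−0.14·log₂(0.14) = 0.3971
Sum ≈ 2.6327 → 2.633 bits.

2.633 bits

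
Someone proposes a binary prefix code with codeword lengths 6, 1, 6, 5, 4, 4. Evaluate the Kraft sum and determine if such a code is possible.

0.6875; yes

With common denominator 2^6 = 64: Σ 2^(−ℓᵢ) = 1/64 + 32/64 + 1/64 + 2/64 + 4/64 + 4/64 = 44/64 = 0.6875.
Kraft's inequality requires Σ ≤ 1; here Σ = 0.6875 ≤ 1, so such a prefix code exists.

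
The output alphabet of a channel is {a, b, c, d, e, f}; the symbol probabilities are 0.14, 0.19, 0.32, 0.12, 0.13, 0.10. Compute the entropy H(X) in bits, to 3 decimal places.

2.460 bits

H = −Σ pᵢ log₂ pᵢ.
−0.14·log₂(0.14) = 0.3971
−0.19·log₂(0.19) = 0.4552
−0.32·log₂(0.32) = 0.5260
−0.12·log₂(0.12) = 0.3671
−0.13·log₂(0.13) = 0.3826
−0.10·log₂(0.10) = 0.3322
Sum ≈ 2.4603 → 2.460 bits.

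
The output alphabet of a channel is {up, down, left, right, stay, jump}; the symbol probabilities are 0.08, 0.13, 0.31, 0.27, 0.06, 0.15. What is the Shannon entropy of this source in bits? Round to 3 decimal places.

H = −Σ pᵢ log₂ pᵢ.
−0.08·log₂(0.08) = 0.2915
−0.13·log₂(0.13) = 0.3826
−0.31·log₂(0.31) = 0.5238
−0.27·log₂(0.27) = 0.5100
−0.06·log₂(0.06) = 0.2435
−0.15·log₂(0.15) = 0.4105
Sum ≈ 2.3620 → 2.362 bits.

2.362 bits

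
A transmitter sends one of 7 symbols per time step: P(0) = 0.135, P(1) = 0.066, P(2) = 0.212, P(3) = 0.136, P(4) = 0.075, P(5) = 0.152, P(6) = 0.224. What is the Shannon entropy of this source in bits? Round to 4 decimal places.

H = −Σ pᵢ log₂ pᵢ.
−0.135·log₂(0.135) = 0.3900
−0.066·log₂(0.066) = 0.2588
−0.212·log₂(0.212) = 0.4744
−0.136·log₂(0.136) = 0.3915
−0.075·log₂(0.075) = 0.2803
−0.152·log₂(0.152) = 0.4131
−0.224·log₂(0.224) = 0.4835
Sum ≈ 2.6916 → 2.6916 bits.

2.6916 bits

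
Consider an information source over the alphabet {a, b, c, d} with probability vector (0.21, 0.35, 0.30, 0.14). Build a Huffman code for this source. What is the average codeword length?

Repeatedly combine the two least-probable nodes; the expected code length is the sum of the merged weights.
merge 7/50 + 21/100 → 7/20
merge 3/10 + 7/20 → 13/20
merge 7/20 + 13/20 → 1
L = 7/20 + 13/20 + 1 = 2 bits/symbol.

2 bits/symbol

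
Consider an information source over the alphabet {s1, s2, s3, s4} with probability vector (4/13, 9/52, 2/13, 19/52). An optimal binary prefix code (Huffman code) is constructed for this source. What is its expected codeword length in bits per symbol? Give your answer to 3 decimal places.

1.962 bits/symbol

Repeatedly combine the two least-probable nodes; the expected code length is the sum of the merged weights.
merge 2/13 + 9/52 → 17/52
merge 4/13 + 17/52 → 33/52
merge 19/52 + 33/52 → 1
L = 17/52 + 33/52 + 1 = 51/26 ≈ 1.962 bits/symbol.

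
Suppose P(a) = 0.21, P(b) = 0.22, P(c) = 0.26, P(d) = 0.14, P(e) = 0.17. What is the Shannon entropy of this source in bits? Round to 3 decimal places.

H = −Σ pᵢ log₂ pᵢ.
−0.21·log₂(0.21) = 0.4728
−0.22·log₂(0.22) = 0.4806
−0.26·log₂(0.26) = 0.5053
−0.14·log₂(0.14) = 0.3971
−0.17·log₂(0.17) = 0.4346
Sum ≈ 2.2904 → 2.290 bits.

2.290 bits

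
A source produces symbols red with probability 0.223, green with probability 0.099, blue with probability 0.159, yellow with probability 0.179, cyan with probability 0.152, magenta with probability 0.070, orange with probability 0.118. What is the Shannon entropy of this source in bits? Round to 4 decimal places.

2.7246 bits

H = −Σ pᵢ log₂ pᵢ.
−0.223·log₂(0.223) = 0.4828
−0.099·log₂(0.099) = 0.3303
−0.159·log₂(0.159) = 0.4218
−0.179·log₂(0.179) = 0.4443
−0.152·log₂(0.152) = 0.4131
−0.070·log₂(0.070) = 0.2686
−0.118·log₂(0.118) = 0.3638
Sum ≈ 2.7246 → 2.7246 bits.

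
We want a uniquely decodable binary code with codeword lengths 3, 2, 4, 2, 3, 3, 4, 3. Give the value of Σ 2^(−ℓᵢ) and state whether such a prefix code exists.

1.125; no

With common denominator 2^4 = 16: Σ 2^(−ℓᵢ) = 2/16 + 4/16 + 1/16 + 4/16 + 2/16 + 2/16 + 1/16 + 2/16 = 18/16 = 1.125.
Kraft's inequality requires Σ ≤ 1; here Σ = 1.125 > 1, so no such prefix code exists.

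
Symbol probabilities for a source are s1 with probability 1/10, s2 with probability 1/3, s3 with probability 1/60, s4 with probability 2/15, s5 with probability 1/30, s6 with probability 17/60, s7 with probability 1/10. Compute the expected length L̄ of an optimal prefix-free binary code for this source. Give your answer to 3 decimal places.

2.433 bits/symbol

Repeatedly combine the two least-probable nodes; the expected code length is the sum of the merged weights.
merge 1/60 + 1/30 → 1/20
merge 1/20 + 1/10 → 3/20
merge 1/10 + 2/15 → 7/30
merge 3/20 + 7/30 → 23/60
merge 17/60 + 1/3 → 37/60
merge 23/60 + 37/60 → 1
L = 1/20 + 3/20 + 7/30 + 23/60 + 37/60 + 1 = 73/30 ≈ 2.433 bits/symbol.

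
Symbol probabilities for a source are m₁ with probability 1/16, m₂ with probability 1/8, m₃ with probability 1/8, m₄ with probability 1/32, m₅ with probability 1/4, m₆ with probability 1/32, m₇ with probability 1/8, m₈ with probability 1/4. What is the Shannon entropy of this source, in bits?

2.6875 bits

Each probability is a power of 1/2, so log₂(1/p) is an integer.
H = Σ p·log₂(1/p) = 1/16·4 + 1/8·3 + 1/8·3 + 1/32·5 + 1/4·2 + 1/32·5 + 1/8·3 + 1/4·2 = 2.6875 bits.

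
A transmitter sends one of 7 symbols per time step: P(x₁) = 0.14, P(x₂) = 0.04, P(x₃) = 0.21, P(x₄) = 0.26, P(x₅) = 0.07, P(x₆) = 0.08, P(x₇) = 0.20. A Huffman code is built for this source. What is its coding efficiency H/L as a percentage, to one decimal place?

98.3%

Entropy H = −Σ p log₂ p ≈ 2.5854 bits.
Huffman merges: 1/25+7/100→11/100; 2/25+11/100→19/100; 7/50+19/100→33/100; 1/5+21/100→41/100; 13/50+33/100→59/100; 41/100+59/100→1. L = 263/100 ≈ 2.6300.
Efficiency = H/L = 2.5854/2.6300 = 98.3%.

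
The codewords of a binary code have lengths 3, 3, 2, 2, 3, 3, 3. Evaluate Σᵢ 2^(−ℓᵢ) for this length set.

1.125

With common denominator 2^3 = 8: Σ 2^(−ℓᵢ) = 1/8 + 1/8 + 2/8 + 2/8 + 1/8 + 1/8 + 1/8 = 9/8 = 1.125.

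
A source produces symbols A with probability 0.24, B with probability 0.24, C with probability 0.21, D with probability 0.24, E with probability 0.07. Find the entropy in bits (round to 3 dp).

2.224 bits

H = −Σ pᵢ log₂ pᵢ.
−0.24·log₂(0.24) = 0.4941
−0.24·log₂(0.24) = 0.4941
−0.21·log₂(0.21) = 0.4728
−0.24·log₂(0.24) = 0.4941
−0.07·log₂(0.07) = 0.2686
Sum ≈ 2.2238 → 2.224 bits.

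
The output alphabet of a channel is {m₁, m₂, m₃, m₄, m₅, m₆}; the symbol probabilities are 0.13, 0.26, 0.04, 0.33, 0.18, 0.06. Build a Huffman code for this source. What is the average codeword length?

Repeatedly combine the two least-probable nodes; the expected code length is the sum of the merged weights.
merge 1/25 + 3/50 → 1/10
merge 1/10 + 13/100 → 23/100
merge 9/50 + 23/100 → 41/100
merge 13/50 + 33/100 → 59/100
merge 41/100 + 59/100 → 1
L = 1/10 + 23/100 + 41/100 + 59/100 + 1 = 233/100 = 2.33 bits/symbol.

2.33 bits/symbol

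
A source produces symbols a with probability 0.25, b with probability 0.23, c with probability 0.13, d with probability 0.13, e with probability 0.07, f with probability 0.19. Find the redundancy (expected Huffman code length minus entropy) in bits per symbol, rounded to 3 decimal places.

0.043 bits

Entropy H = −Σ p log₂ p ≈ 2.4767 bits.
Huffman merges: 7/100+13/100→1/5; 13/100+19/100→8/25; 1/5+23/100→43/100; 1/4+8/25→57/100; 43/100+57/100→1. L = 63/25 ≈ 2.5200.
L − H = 2.5200 − 2.4767 = 0.043 bits.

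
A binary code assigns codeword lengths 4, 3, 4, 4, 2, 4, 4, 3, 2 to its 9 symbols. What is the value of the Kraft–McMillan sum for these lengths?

With common denominator 2^4 = 16: Σ 2^(−ℓᵢ) = 1/16 + 2/16 + 1/16 + 1/16 + 4/16 + 1/16 + 1/16 + 2/16 + 4/16 = 17/16 = 1.0625.

1.0625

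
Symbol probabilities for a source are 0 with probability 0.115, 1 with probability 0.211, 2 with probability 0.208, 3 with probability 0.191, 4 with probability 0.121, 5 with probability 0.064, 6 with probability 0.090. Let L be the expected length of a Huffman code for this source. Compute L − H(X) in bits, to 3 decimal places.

0.040 bits

Entropy H = −Σ p log₂ p ≈ 2.6950 bits.
Huffman merges: 8/125+9/100→77/500; 23/200+121/1000→59/250; 77/500+191/1000→69/200; 26/125+211/1000→419/1000; 59/250+69/200→581/1000; 419/1000+581/1000→1. L = 547/200 ≈ 2.7350.
L − H = 2.7350 − 2.6950 = 0.040 bits.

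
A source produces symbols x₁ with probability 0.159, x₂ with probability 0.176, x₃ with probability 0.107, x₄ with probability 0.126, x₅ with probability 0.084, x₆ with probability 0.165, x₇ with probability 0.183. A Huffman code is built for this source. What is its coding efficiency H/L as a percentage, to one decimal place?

98.0%

Entropy H = −Σ p log₂ p ≈ 2.7619 bits.
Huffman merges: 21/250+107/1000→191/1000; 63/500+159/1000→57/200; 33/200+22/125→341/1000; 183/1000+191/1000→187/500; 57/200+341/1000→313/500; 187/500+313/500→1. L = 2817/1000 ≈ 2.8170.
Efficiency = H/L = 2.7619/2.8170 = 98.0%.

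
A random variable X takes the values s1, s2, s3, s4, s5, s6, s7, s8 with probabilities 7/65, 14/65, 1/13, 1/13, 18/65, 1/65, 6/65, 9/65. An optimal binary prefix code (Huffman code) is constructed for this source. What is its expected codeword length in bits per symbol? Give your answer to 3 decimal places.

Repeatedly combine the two least-probable nodes; the expected code length is the sum of the merged weights.
merge 1/65 + 1/13 → 6/65
merge 1/13 + 6/65 → 11/65
merge 6/65 + 7/65 → 1/5
merge 9/65 + 11/65 → 4/13
merge 1/5 + 14/65 → 27/65
merge 18/65 + 4/13 → 38/65
merge 27/65 + 38/65 → 1
L = 6/65 + 11/65 + 1/5 + 4/13 + 27/65 + 38/65 + 1 = 36/13 ≈ 2.769 bits/symbol.

2.769 bits/symbol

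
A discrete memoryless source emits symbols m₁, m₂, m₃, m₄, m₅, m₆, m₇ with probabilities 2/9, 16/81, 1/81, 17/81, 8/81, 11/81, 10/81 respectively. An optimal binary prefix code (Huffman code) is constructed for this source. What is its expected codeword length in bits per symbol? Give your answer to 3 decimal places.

Repeatedly combine the two least-probable nodes; the expected code length is the sum of the merged weights.
merge 1/81 + 8/81 → 1/9
merge 1/9 + 10/81 → 19/81
merge 11/81 + 16/81 → 1/3
merge 17/81 + 2/9 → 35/81
merge 19/81 + 1/3 → 46/81
merge 35/81 + 46/81 → 1
L = 1/9 + 19/81 + 1/3 + 35/81 + 46/81 + 1 = 217/81 ≈ 2.679 bits/symbol.

2.679 bits/symbol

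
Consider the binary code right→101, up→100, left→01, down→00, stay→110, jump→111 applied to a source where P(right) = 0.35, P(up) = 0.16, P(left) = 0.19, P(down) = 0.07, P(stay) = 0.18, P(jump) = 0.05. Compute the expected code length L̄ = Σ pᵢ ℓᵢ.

L̄ = Σ pᵢ·ℓᵢ = 0.35·3 + 0.16·3 + 0.19·2 + 0.07·2 + 0.18·3 + 0.05·3 = 2.74 bits/symbol.

2.74 bits/symbol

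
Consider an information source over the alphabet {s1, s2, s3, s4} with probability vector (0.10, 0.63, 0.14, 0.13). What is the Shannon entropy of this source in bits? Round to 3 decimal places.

H = −Σ pᵢ log₂ pᵢ.
−0.10·log₂(0.10) = 0.3322
−0.63·log₂(0.63) = 0.4199
−0.14·log₂(0.14) = 0.3971
−0.13·log₂(0.13) = 0.3826
Sum ≈ 1.5319 → 1.532 bits.

1.532 bits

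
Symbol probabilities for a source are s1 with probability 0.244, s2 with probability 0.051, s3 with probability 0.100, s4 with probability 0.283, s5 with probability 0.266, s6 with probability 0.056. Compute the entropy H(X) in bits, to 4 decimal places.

2.3041 bits

H = −Σ pᵢ log₂ pᵢ.
−0.244·log₂(0.244) = 0.4966
−0.051·log₂(0.051) = 0.2190
−0.100·log₂(0.100) = 0.3322
−0.283·log₂(0.283) = 0.5154
−0.266·log₂(0.266) = 0.5082
−0.056·log₂(0.056) = 0.2329
Sum ≈ 2.3041 → 2.3041 bits.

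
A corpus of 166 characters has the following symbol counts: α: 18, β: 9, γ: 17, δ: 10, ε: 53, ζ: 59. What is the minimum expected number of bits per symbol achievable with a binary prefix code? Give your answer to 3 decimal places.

2.295 bits/symbol

Probabilities are the counts divided by 166.
Repeatedly combine the two least-probable nodes; the expected code length is the sum of the merged weights.
merge 9/166 + 5/83 → 19/166
merge 17/166 + 9/83 → 35/166
merge 19/166 + 35/166 → 27/83
merge 53/166 + 27/83 → 107/166
merge 59/166 + 107/166 → 1
L = 19/166 + 35/166 + 27/83 + 107/166 + 1 = 381/166 ≈ 2.295 bits/symbol.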